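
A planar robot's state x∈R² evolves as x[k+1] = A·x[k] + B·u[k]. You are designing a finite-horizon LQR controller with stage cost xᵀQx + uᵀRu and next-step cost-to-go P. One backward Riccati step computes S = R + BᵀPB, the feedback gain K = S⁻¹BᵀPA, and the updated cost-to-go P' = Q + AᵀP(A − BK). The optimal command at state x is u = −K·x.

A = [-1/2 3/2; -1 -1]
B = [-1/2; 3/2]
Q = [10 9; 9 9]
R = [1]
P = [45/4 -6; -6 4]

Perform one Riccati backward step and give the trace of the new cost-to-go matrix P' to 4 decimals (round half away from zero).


23.1146

BᵀP = [-14.6250 9.0000]
S = R + BᵀPB = [1] + [20.8125] = [21.8125]
BᵀPA = [-1.6875 -30.9375]
K = S⁻¹·BᵀPA = [-0.0774 -1.4183]
A−BK = [-0.5387 0.7908; -0.8840 1.1275]
AᵀP(A−BK) = [0.6819 -0.8309; -0.8309 3.4327]
P' = Q + AᵀP(A−BK) = [10.6819 8.1691; 8.1691 12.4327]
tr(P') = 23.1146


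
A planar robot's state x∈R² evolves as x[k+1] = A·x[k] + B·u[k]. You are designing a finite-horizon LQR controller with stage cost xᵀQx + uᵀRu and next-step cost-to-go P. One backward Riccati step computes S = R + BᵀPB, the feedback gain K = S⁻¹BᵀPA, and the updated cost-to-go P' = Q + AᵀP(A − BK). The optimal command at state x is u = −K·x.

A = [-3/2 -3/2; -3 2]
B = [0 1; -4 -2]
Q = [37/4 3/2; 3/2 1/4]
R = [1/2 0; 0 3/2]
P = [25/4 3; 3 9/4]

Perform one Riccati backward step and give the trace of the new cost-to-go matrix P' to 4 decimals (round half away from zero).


14.5241

BᵀP = [-12.0000 -9.0000; 0.2500 -1.5000]
S = R + BᵀPB = [1/2 0; 0 3/2] + [36.0000 6.0000; 6.0000 3.2500] = [36.5000 6.0000; 6.0000 4.7500]
BᵀPA = [45.0000 0.0000; 4.1250 -3.3750]
K = S⁻¹·BᵀPA = [1.3758 0.1474; -0.8694 -0.8967]
A−BK = [-0.6306 -0.6033; 0.7643 0.7962]
AᵀP(A−BK) = [2.9881 2.1282; 2.1282 2.0361]
P' = Q + AᵀP(A−BK) = [12.2381 3.6282; 3.6282 2.2861]
tr(P') = 14.5241


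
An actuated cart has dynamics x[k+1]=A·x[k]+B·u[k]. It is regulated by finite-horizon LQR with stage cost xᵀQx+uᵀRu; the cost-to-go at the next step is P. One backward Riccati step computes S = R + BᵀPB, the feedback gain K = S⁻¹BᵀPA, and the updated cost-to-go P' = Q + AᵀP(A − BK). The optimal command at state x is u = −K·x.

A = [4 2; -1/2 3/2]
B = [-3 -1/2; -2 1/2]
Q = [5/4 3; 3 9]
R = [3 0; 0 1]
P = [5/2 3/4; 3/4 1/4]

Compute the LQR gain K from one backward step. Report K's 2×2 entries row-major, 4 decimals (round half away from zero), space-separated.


BᵀP = [-9.0000 -2.7500; -0.8750 -0.2500]
S = R + BᵀPB = [3 0; 0 1] + [32.5000 3.1250; 3.1250 0.3125] = [35.5000 3.1250; 3.1250 1.3125]
BᵀPA = [-34.6250 -22.1250; -3.3750 -2.1250]
K = S⁻¹·BᵀPA = [-0.9476 -0.6082; -0.3152 -0.1710]
A−BK = [0.9996 0.0899; -2.2376 0.3691]
AᵀP(A−BK) = [3.1878 1.9269; 1.9269 1.2430]
P' = Q + AᵀP(A−BK) = [4.4378 4.9269; 4.9269 10.2430]
tr(P') = 14.6808

-0.9476 -0.6082 -0.3152 -0.1710


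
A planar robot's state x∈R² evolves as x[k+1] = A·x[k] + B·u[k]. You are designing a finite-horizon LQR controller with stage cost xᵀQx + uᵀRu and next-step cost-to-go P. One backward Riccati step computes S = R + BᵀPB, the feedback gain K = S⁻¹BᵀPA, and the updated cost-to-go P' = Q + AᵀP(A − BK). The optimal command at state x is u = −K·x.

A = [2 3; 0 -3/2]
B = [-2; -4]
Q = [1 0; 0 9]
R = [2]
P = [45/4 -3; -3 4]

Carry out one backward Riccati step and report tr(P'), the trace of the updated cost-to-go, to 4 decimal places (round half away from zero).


BᵀP = [-10.5000 -10.0000]
S = R + BᵀPB = [2] + [61.0000] = [63.0000]
BᵀPA = [-21.0000 -16.5000]
K = S⁻¹·BᵀPA = [-0.3333 -0.2619]
A−BK = [1.3333 2.4762; -1.3333 -2.5476]
AᵀP(A−BK) = [38.0000 71.0000; 71.0000 132.9286]
P' = Q + AᵀP(A−BK) = [39.0000 71.0000; 71.0000 141.9286]
tr(P') = 180.9286

180.9286


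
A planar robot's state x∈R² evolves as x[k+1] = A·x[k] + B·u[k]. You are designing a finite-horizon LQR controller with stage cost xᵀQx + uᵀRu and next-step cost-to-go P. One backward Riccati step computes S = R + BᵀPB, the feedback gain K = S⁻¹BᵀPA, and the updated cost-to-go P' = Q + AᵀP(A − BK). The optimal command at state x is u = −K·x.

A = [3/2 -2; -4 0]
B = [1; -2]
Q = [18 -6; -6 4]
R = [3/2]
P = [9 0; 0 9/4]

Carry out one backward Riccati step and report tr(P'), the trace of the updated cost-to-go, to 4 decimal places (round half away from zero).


46.7500

BᵀP = [9.0000 -4.5000]
S = R + BᵀPB = [3/2] + [18.0000] = [19.5000]
BᵀPA = [31.5000 -18.0000]
K = S⁻¹·BᵀPA = [1.6154 -0.9231]
A−BK = [-0.1154 -1.0769; -0.7692 -1.8462]
AᵀP(A−BK) = [5.3654 2.0769; 2.0769 19.3846]
P' = Q + AᵀP(A−BK) = [23.3654 -3.9231; -3.9231 23.3846]
tr(P') = 46.7500


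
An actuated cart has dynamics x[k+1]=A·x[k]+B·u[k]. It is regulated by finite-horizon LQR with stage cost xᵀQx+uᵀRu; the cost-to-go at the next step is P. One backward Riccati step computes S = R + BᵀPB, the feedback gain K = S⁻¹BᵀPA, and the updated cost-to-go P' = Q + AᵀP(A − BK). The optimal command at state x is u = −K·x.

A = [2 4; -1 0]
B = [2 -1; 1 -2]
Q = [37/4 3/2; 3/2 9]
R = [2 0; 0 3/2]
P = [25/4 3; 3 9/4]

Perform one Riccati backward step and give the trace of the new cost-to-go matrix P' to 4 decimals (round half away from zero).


27.4503

BᵀP = [15.5000 8.2500; -12.2500 -7.5000]
S = R + BᵀPB = [2 0; 0 3/2] + [39.2500 -32.0000; -32.0000 27.2500] = [41.2500 -32.0000; -32.0000 28.7500]
BᵀPA = [22.7500 62.0000; -17.0000 -49.0000]
K = S⁻¹·BᵀPA = [0.6797 1.3246; 0.1652 -0.2300]
A−BK = [0.8059 1.1208; -1.3493 -1.7846]
AᵀP(A−BK) = [2.5959 3.9552; 3.9552 6.6044]
P' = Q + AᵀP(A−BK) = [11.8459 5.4552; 5.4552 15.6044]
tr(P') = 27.4503


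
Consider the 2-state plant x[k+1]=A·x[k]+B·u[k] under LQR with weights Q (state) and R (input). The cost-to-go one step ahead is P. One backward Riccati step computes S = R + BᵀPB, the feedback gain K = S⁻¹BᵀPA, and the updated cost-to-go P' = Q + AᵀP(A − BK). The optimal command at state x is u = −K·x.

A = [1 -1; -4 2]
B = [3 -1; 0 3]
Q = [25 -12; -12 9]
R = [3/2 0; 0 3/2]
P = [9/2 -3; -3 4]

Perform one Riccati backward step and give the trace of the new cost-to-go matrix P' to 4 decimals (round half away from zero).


BᵀP = [13.5000 -9.0000; -13.5000 15.0000]
S = R + BᵀPB = [3/2 0; 0 3/2] + [40.5000 -40.5000; -40.5000 58.5000] = [42.0000 -40.5000; -40.5000 60.0000]
BᵀPA = [49.5000 -31.5000; -73.5000 43.5000]
K = S⁻¹·BᵀPA = [-0.0077 -0.1458; -1.2302 0.6266]
A−BK = [-0.2072 0.0639; -0.3095 0.1202]
AᵀP(A−BK) = [2.4616 -1.2289; -1.2289 0.6509]
P' = Q + AᵀP(A−BK) = [27.4616 -13.2289; -13.2289 9.6509]
tr(P') = 37.1125

37.1125


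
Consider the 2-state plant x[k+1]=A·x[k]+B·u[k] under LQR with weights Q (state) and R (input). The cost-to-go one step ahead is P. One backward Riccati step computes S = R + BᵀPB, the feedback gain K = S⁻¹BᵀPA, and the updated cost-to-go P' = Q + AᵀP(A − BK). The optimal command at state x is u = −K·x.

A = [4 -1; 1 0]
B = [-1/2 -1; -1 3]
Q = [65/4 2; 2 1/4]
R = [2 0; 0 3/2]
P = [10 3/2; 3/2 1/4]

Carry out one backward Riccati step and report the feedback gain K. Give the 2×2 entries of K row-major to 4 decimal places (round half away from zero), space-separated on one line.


BᵀP = [-6.5000 -1.0000; -5.5000 -0.7500]
S = R + BᵀPB = [2 0; 0 3/2] + [4.2500 3.5000; 3.5000 3.2500] = [6.2500 3.5000; 3.5000 4.7500]
BᵀPA = [-27.0000 6.5000; -22.7500 5.5000]
K = S⁻¹·BᵀPA = [-2.7885 0.6667; -2.7348 0.6667]
A−BK = [-0.1290 0.0000; 6.4158 -1.3333]
AᵀP(A−BK) = [34.7437 -8.3333; -8.3333 2.0000]
P' = Q + AᵀP(A−BK) = [50.9937 -6.3333; -6.3333 2.2500]
tr(P') = 53.2437

-2.7885 0.6667 -2.7348 0.6667


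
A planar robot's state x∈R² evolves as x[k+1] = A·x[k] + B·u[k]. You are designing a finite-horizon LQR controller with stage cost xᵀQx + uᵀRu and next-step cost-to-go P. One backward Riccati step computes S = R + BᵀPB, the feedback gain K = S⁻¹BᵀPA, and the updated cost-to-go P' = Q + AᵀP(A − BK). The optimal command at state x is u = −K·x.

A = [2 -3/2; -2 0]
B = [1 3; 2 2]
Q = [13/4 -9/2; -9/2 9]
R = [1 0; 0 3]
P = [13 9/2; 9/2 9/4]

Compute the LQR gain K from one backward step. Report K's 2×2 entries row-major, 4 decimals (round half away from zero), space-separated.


BᵀP = [22.0000 9.0000; 48.0000 18.0000]
S = R + BᵀPB = [1 0; 0 3] + [40.0000 84.0000; 84.0000 180.0000] = [41.0000 84.0000; 84.0000 183.0000]
BᵀPA = [26.0000 -33.0000; 60.0000 -72.0000]
K = S⁻¹·BᵀPA = [-0.6309 0.0201; 0.6174 -0.4027]
A−BK = [0.7785 -0.3121; -1.9732 0.7651]
AᵀP(A−BK) = [4.3557 -1.8624; -1.8624 0.9211]
P' = Q + AᵀP(A−BK) = [7.6057 -6.3624; -6.3624 9.9211]
tr(P') = 17.5268

-0.6309 0.0201 0.6174 -0.4027


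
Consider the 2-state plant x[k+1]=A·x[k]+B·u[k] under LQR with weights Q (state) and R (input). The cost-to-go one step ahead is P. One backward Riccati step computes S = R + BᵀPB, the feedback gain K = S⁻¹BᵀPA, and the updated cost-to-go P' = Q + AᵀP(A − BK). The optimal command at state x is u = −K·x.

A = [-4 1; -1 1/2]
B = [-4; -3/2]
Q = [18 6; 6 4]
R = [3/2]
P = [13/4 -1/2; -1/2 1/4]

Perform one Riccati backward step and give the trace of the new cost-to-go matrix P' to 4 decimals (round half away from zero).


23.6434

BᵀP = [-12.2500 1.6250]
S = R + BᵀPB = [3/2] + [46.5625] = [48.0625]
BᵀPA = [47.3750 -11.4375]
K = S⁻¹·BᵀPA = [0.9857 -0.2380]
A−BK = [-0.0572 0.0481; 0.4785 0.1430]
AᵀP(A−BK) = [1.5527 -0.3511; -0.3511 0.0907]
P' = Q + AᵀP(A−BK) = [19.5527 5.6489; 5.6489 4.0907]
tr(P') = 23.6434


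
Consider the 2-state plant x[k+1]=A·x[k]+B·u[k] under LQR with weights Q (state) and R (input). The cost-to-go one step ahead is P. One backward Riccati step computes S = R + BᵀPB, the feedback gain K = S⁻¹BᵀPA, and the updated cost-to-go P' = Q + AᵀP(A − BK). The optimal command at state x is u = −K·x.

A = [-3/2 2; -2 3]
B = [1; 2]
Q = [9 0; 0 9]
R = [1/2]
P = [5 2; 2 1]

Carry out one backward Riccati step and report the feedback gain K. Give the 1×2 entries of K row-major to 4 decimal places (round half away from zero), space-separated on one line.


BᵀP = [9.0000 4.0000]
S = R + BᵀPB = [1/2] + [17.0000] = [17.5000]
BᵀPA = [-21.5000 30.0000]
K = S⁻¹·BᵀPA = [-1.2286 1.7143]
A−BK = [-0.2714 0.2857; 0.4571 -0.4286]
AᵀP(A−BK) = [0.8357 -1.1429; -1.1429 1.5714]
P' = Q + AᵀP(A−BK) = [9.8357 -1.1429; -1.1429 10.5714]
tr(P') = 20.4071

-1.2286 1.7143


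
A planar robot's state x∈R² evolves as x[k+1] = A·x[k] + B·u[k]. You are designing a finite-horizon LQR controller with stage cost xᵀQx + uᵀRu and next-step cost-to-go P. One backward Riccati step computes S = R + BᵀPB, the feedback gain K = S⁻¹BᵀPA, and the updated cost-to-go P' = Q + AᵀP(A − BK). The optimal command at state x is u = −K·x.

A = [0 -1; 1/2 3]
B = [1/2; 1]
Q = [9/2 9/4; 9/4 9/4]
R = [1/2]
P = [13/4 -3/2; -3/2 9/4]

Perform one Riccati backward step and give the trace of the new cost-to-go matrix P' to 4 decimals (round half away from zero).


30.2595

BᵀP = [0.1250 1.5000]
S = R + BᵀPB = [1/2] + [1.5625] = [2.0625]
BᵀPA = [0.7500 4.3750]
K = S⁻¹·BᵀPA = [0.3636 2.1212]
A−BK = [-0.1818 -2.0606; 0.1364 0.8788]
AᵀP(A−BK) = [0.2898 2.5341; 2.5341 23.2197]
P' = Q + AᵀP(A−BK) = [4.7898 4.7841; 4.7841 25.4697]
tr(P') = 30.2595


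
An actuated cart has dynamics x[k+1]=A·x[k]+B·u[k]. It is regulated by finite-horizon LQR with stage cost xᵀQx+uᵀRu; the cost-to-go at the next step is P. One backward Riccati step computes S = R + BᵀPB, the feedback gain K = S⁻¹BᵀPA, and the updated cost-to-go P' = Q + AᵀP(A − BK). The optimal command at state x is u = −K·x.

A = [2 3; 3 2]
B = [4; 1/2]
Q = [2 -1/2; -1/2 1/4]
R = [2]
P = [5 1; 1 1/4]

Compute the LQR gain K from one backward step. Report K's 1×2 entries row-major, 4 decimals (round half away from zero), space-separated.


BᵀP = [20.5000 4.1250]
S = R + BᵀPB = [2] + [84.0625] = [86.0625]
BᵀPA = [53.3750 69.7500]
K = S⁻¹·BᵀPA = [0.6202 0.8105]
A−BK = [-0.4808 -0.2418; 2.6899 1.5948]
AᵀP(A−BK) = [1.1474 1.2418; 1.2418 1.4706]
P' = Q + AᵀP(A−BK) = [3.1474 0.7418; 0.7418 1.7206]
tr(P') = 4.8680

0.6202 0.8105


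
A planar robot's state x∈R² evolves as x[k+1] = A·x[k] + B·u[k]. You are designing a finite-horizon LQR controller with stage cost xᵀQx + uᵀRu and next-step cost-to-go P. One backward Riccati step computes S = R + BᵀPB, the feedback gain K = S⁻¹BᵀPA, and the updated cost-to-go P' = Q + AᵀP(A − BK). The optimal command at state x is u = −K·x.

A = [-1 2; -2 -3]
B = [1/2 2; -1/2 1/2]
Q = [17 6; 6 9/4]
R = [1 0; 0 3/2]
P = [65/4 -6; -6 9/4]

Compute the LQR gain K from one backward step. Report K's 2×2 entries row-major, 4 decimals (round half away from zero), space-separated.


BᵀP = [11.1250 -4.1250; 29.5000 -10.8750]
S = R + BᵀPB = [1 0; 0 3/2] + [7.6250 20.1875; 20.1875 53.5625] = [8.6250 20.1875; 20.1875 55.0625]
BᵀPA = [-2.8750 34.6250; -7.7500 91.6250]
K = S⁻¹·BᵀPA = [-0.0275 0.8439; -0.1307 1.3546]
A−BK = [-0.7249 -1.1312; -1.9484 -3.2554]
AᵀP(A−BK) = [0.1583 -0.0755; -0.0755 3.9129]
P' = Q + AᵀP(A−BK) = [17.1583 5.9245; 5.9245 6.1629]
tr(P') = 23.3212

-0.0275 0.8439 -0.1307 1.3546


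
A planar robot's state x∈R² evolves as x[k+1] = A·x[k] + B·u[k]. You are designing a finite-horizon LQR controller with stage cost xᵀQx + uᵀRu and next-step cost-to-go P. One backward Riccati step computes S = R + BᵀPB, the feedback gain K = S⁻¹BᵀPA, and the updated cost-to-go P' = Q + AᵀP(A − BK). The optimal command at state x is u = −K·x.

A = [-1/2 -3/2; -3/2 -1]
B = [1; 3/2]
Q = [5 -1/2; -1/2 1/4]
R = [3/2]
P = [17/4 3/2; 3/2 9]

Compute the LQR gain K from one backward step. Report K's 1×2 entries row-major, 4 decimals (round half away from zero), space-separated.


-0.8443 -0.8115

BᵀP = [6.5000 15.0000]
S = R + BᵀPB = [3/2] + [29.0000] = [30.5000]
BᵀPA = [-25.7500 -24.7500]
K = S⁻¹·BᵀPA = [-0.8443 -0.8115]
A−BK = [0.3443 -0.6885; -0.2336 0.2172]
AᵀP(A−BK) = [1.8227 -0.0830; -0.0830 2.9785]
P' = Q + AᵀP(A−BK) = [6.8227 -0.5830; -0.5830 3.2285]
tr(P') = 10.0512


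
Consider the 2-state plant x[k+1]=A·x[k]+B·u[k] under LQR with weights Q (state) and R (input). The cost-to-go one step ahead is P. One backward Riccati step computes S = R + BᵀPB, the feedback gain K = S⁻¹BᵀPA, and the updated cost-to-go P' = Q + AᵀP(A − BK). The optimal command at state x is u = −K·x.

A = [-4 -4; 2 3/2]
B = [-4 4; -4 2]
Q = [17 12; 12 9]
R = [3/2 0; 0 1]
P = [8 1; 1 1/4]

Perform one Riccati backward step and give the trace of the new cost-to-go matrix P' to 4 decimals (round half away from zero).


30.6585

BᵀP = [-36.0000 -5.0000; 34.0000 4.5000]
S = R + BᵀPB = [3/2 0; 0 1] + [164.0000 -154.0000; -154.0000 145.0000] = [165.5000 -154.0000; -154.0000 146.0000]
BᵀPA = [134.0000 136.5000; -127.0000 -129.2500]
K = S⁻¹·BᵀPA = [0.0134 0.0548; -0.8557 -0.8275]
A−BK = [-0.5235 -0.4709; 3.7651 3.3742]
AᵀP(A−BK) = [2.5268 2.3180; 2.3180 2.1316]
P' = Q + AᵀP(A−BK) = [19.5268 14.3180; 14.3180 11.1316]
tr(P') = 30.6585


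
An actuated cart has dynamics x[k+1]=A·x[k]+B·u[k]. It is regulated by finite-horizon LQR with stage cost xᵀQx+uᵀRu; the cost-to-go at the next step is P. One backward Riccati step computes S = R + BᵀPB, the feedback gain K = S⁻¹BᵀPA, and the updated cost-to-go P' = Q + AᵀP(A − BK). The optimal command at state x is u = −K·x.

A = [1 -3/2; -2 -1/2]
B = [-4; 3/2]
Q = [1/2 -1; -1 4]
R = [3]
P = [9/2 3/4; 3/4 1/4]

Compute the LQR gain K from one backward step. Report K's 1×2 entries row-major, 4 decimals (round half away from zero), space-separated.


BᵀP = [-16.8750 -2.6250]
S = R + BᵀPB = [3] + [63.5625] = [66.5625]
BᵀPA = [-11.6250 26.6250]
K = S⁻¹·BᵀPA = [-0.1746 0.4000]
A−BK = [0.3014 0.1000; -1.7380 -1.1000]
AᵀP(A−BK) = [0.4697 0.0250; 0.0250 0.6625]
P' = Q + AᵀP(A−BK) = [0.9697 -0.9750; -0.9750 4.6625]
tr(P') = 5.6322

-0.1746 0.4000


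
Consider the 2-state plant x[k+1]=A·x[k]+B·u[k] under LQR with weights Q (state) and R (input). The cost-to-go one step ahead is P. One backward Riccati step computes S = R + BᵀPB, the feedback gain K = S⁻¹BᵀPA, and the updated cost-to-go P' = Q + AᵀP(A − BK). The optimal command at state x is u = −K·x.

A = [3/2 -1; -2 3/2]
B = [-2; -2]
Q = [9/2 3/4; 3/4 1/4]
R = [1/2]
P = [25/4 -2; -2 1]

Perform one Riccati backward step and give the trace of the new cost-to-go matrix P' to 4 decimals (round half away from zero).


BᵀP = [-8.5000 2.0000]
S = R + BᵀPB = [1/2] + [13.0000] = [13.5000]
BᵀPA = [-16.7500 11.5000]
K = S⁻¹·BᵀPA = [-1.2407 0.8519]
A−BK = [-0.9815 0.7037; -4.4815 3.2037]
AᵀP(A−BK) = [9.2801 -6.6065; -6.6065 4.7037]
P' = Q + AᵀP(A−BK) = [13.7801 -5.8565; -5.8565 4.9537]
tr(P') = 18.7338

18.7338


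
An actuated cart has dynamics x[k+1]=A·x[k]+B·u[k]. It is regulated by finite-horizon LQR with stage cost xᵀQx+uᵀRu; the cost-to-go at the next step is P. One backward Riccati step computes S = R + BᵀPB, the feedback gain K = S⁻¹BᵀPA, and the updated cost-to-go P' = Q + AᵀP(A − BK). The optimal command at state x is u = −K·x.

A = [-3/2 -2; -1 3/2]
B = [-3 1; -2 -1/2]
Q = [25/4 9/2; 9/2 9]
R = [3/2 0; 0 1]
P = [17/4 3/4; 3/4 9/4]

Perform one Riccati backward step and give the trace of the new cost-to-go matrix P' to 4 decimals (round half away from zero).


19.5144

BᵀP = [-14.2500 -6.7500; 3.8750 -0.3750]
S = R + BᵀPB = [3/2 0; 0 1] + [56.2500 -10.8750; -10.8750 4.0625] = [57.7500 -10.8750; -10.8750 5.0625]
BᵀPA = [28.1250 18.3750; -5.4375 -8.3125]
K = S⁻¹·BᵀPA = [0.4782 0.0151; -0.0468 -1.6096]
A−BK = [-0.0186 -0.3452; -0.0670 0.7254]
AᵀP(A−BK) = [0.3586 0.0113; 0.0113 3.9058]
P' = Q + AᵀP(A−BK) = [6.6086 4.5113; 4.5113 12.9058]
tr(P') = 19.5144


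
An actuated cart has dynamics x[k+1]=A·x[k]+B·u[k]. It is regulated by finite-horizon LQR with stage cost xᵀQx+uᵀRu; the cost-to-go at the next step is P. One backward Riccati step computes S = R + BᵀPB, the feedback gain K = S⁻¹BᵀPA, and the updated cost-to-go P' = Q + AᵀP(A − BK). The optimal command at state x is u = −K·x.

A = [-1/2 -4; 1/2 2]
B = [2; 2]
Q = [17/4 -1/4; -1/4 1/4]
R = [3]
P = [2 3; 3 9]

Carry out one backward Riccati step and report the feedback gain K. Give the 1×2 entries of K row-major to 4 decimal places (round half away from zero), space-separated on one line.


BᵀP = [10.0000 24.0000]
S = R + BᵀPB = [3] + [68.0000] = [71.0000]
BᵀPA = [7.0000 8.0000]
K = S⁻¹·BᵀPA = [0.0986 0.1127]
A−BK = [-0.6972 -4.2254; 0.3028 1.7746]
AᵀP(A−BK) = [0.5599 3.2113; 3.2113 19.0986]
P' = Q + AᵀP(A−BK) = [4.8099 2.9613; 2.9613 19.3486]
tr(P') = 24.1585

0.0986 0.1127


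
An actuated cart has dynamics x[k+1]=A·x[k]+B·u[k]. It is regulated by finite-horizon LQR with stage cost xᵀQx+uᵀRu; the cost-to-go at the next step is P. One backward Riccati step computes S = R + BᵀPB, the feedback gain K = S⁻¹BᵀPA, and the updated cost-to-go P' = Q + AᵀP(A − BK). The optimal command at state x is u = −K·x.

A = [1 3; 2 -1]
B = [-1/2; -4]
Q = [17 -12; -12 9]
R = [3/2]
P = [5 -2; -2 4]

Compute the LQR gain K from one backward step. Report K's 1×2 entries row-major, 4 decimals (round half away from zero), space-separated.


BᵀP = [5.5000 -15.0000]
S = R + BᵀPB = [3/2] + [57.2500] = [58.7500]
BᵀPA = [-24.5000 31.5000]
K = S⁻¹·BᵀPA = [-0.4170 0.5362]
A−BK = [0.7915 3.2681; 0.3319 1.1447]
AᵀP(A−BK) = [2.7830 10.1362; 10.1362 44.1106]
P' = Q + AᵀP(A−BK) = [19.7830 -1.8638; -1.8638 53.1106]
tr(P') = 72.8936

-0.4170 0.5362


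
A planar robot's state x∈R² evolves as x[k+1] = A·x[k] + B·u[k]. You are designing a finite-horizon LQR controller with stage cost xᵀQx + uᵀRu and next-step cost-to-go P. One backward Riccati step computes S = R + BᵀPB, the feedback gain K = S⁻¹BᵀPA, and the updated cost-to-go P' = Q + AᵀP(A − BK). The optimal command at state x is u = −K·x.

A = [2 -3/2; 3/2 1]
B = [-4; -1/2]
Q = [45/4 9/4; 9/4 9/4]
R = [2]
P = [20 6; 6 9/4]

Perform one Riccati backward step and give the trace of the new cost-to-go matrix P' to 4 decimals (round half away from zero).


15.6026

BᵀP = [-83.0000 -25.1250]
S = R + BᵀPB = [2] + [344.5625] = [346.5625]
BᵀPA = [-203.6875 99.3750]
K = S⁻¹·BᵀPA = [-0.5877 0.2867]
A−BK = [-0.3509 -0.3530; 1.2061 1.1434]
AᵀP(A−BK) = [1.3479 0.2813; 0.2813 0.7547]
P' = Q + AᵀP(A−BK) = [12.5979 2.5313; 2.5313 3.0047]
tr(P') = 15.6026


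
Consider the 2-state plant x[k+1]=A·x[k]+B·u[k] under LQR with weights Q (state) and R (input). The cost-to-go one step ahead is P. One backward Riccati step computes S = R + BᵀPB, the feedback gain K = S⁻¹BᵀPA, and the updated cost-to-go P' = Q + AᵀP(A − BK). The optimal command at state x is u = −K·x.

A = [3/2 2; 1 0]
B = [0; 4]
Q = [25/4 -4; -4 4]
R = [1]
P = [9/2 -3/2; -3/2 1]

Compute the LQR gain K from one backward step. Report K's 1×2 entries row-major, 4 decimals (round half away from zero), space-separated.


-0.2941 -0.7059

BᵀP = [-6.0000 4.0000]
S = R + BᵀPB = [1] + [16.0000] = [17.0000]
BᵀPA = [-5.0000 -12.0000]
K = S⁻¹·BᵀPA = [-0.2941 -0.7059]
A−BK = [1.5000 2.0000; 2.1765 2.8235]
AᵀP(A−BK) = [5.1544 6.9706; 6.9706 9.5294]
P' = Q + AᵀP(A−BK) = [11.4044 2.9706; 2.9706 13.5294]
tr(P') = 24.9338


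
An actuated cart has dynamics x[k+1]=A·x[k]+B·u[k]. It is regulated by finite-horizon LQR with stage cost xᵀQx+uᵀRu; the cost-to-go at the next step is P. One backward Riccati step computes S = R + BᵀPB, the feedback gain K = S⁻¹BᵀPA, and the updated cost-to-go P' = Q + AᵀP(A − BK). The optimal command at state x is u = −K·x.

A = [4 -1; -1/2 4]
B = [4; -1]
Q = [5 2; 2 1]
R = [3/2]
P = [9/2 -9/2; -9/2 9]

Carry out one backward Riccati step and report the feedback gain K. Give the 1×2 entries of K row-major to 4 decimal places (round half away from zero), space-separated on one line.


0.8734 -1.1013

BᵀP = [22.5000 -27.0000]
S = R + BᵀPB = [3/2] + [117.0000] = [118.5000]
BᵀPA = [103.5000 -130.5000]
K = S⁻¹·BᵀPA = [0.8734 -1.1013]
A−BK = [0.5063 3.4051; 0.3734 2.8987]
AᵀP(A−BK) = [1.8513 3.7310; 3.7310 40.7848]
P' = Q + AᵀP(A−BK) = [6.8513 5.7310; 5.7310 41.7848]
tr(P') = 48.6361


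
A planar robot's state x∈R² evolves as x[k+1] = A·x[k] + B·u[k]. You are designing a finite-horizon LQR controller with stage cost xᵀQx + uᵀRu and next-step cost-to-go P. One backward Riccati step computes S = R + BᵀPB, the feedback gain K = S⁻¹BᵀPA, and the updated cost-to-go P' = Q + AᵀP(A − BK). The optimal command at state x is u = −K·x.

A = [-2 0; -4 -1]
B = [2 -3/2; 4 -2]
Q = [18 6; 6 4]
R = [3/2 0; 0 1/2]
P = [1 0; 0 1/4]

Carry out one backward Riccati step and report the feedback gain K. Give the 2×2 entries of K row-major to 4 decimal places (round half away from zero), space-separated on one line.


BᵀP = [2.0000 1.0000; -1.5000 -0.5000]
S = R + BᵀPB = [3/2 0; 0 1/2] + [8.0000 -5.0000; -5.0000 3.2500] = [9.5000 -5.0000; -5.0000 3.7500]
BᵀPA = [-8.0000 -1.0000; 5.0000 0.5000]
K = S⁻¹·BᵀPA = [-0.4706 -0.1176; 0.7059 -0.0235]
A−BK = [0.0000 0.2000; -0.7059 -0.5765]
AᵀP(A−BK) = [0.7059 0.1765; 0.1765 0.1441]
P' = Q + AᵀP(A−BK) = [18.7059 6.1765; 6.1765 4.1441]
tr(P') = 22.8500

-0.4706 -0.1176 0.7059 -0.0235


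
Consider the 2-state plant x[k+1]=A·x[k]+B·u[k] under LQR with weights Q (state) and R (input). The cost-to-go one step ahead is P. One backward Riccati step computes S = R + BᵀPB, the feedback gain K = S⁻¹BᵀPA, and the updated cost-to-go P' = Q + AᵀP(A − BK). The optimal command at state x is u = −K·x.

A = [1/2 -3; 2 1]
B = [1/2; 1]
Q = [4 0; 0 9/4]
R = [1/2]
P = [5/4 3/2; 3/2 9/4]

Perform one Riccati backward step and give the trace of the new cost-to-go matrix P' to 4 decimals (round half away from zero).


9.6336

BᵀP = [2.1250 3.0000]
S = R + BᵀPB = [1/2] + [4.0625] = [4.5625]
BᵀPA = [7.0625 -3.3750]
K = S⁻¹·BᵀPA = [1.5479 -0.7397]
A−BK = [-0.2740 -2.6301; 0.4521 1.7397]
AᵀP(A−BK) = [1.3801 -0.4007; -0.4007 2.0034]
P' = Q + AᵀP(A−BK) = [5.3801 -0.4007; -0.4007 4.2534]
tr(P') = 9.6336


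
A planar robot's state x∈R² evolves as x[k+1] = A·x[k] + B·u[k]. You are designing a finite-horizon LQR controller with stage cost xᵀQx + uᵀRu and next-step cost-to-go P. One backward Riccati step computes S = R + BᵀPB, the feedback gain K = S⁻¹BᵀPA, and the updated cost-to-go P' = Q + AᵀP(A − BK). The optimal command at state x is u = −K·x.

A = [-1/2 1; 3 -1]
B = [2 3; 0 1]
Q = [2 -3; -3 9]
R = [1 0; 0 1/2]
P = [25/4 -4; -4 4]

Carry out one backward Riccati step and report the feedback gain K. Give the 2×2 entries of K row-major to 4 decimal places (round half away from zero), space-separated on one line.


-2.1833 0.9648 0.8988 -0.1554

BᵀP = [12.5000 -8.0000; 14.7500 -8.0000]
S = R + BᵀPB = [1 0; 0 1/2] + [25.0000 29.5000; 29.5000 36.2500] = [26.0000 29.5000; 29.5000 36.7500]
BᵀPA = [-30.2500 20.5000; -31.3750 22.7500]
K = S⁻¹·BᵀPA = [-2.1833 0.9648; 0.8988 -0.1554]
A−BK = [1.1701 -0.4633; 2.1012 -0.8446]
AᵀP(A−BK) = [11.7188 -4.8160; -4.8160 2.0073]
P' = Q + AᵀP(A−BK) = [13.7188 -7.8160; -7.8160 11.0073]
tr(P') = 24.7262


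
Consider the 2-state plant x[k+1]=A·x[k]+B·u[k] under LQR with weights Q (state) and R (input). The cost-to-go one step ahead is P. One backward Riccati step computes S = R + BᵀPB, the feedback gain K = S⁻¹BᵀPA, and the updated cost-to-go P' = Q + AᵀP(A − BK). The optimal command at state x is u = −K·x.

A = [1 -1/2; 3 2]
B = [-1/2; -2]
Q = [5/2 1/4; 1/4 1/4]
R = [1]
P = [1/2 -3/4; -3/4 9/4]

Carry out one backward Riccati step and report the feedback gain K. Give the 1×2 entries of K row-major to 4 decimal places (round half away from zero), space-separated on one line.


-1.2899 -1.0290

BᵀP = [1.2500 -4.1250]
S = R + BᵀPB = [1] + [7.6250] = [8.6250]
BᵀPA = [-11.1250 -8.8750]
K = S⁻¹·BᵀPA = [-1.2899 -1.0290]
A−BK = [0.3551 -1.0145; 0.4203 -0.0580]
AᵀP(A−BK) = [1.9004 1.4275; 1.4275 1.4928]
P' = Q + AᵀP(A−BK) = [4.4004 1.6775; 1.6775 1.7428]
tr(P') = 6.1431


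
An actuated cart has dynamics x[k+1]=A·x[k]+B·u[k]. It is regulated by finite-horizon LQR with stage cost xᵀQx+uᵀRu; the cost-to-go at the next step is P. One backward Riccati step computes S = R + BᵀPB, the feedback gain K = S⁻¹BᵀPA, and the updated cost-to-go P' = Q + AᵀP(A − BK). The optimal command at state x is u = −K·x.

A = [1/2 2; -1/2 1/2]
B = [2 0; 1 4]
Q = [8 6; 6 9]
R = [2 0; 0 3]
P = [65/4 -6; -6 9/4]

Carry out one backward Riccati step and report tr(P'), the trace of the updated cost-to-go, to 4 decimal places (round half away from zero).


BᵀP = [26.5000 -9.7500; -24.0000 9.0000]
S = R + BᵀPB = [2 0; 0 3] + [43.2500 -39.0000; -39.0000 36.0000] = [45.2500 -39.0000; -39.0000 39.0000]
BᵀPA = [18.1250 48.1250; -16.5000 -43.5000]
K = S⁻¹·BᵀPA = [0.2600 0.7400; -0.1631 -0.3754]
A−BK = [-0.0200 0.5200; -0.1077 1.2615]
AᵀP(A−BK) = [0.2217 0.5812; 0.5812 1.6208]
P' = Q + AᵀP(A−BK) = [8.2217 6.5812; 6.5812 10.6208]
tr(P') = 18.8425

18.8425


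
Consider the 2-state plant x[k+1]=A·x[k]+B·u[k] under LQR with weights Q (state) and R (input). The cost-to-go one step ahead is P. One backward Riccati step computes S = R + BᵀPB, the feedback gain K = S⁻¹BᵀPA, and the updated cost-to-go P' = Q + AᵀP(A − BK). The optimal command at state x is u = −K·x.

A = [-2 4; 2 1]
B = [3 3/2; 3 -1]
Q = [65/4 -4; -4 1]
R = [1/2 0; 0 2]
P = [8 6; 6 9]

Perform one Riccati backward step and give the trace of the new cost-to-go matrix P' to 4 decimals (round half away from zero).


23.8974

BᵀP = [42.0000 45.0000; 6.0000 0.0000]
S = R + BᵀPB = [1/2 0; 0 2] + [261.0000 18.0000; 18.0000 9.0000] = [261.5000 18.0000; 18.0000 11.0000]
BᵀPA = [6.0000 213.0000; -12.0000 24.0000]
K = S⁻¹·BᵀPA = [0.1105 0.7487; -1.2717 0.9567]
A−BK = [-0.4239 0.3189; 0.3969 -0.2893]
AᵀP(A−BK) = [4.0768 -3.0116; -3.0116 2.5706]
P' = Q + AᵀP(A−BK) = [20.3268 -7.0116; -7.0116 3.5706]
tr(P') = 23.8974


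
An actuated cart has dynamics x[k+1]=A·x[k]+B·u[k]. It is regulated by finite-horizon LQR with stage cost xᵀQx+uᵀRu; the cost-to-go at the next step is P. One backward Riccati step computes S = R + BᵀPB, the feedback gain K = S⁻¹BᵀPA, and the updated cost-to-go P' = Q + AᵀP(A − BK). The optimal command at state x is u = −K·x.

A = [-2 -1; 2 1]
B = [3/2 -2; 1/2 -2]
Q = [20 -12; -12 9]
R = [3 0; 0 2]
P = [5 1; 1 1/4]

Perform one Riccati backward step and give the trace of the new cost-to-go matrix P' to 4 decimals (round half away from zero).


30.4002

BᵀP = [8.0000 1.6250; -12.0000 -2.5000]
S = R + BᵀPB = [3 0; 0 2] + [12.8125 -19.2500; -19.2500 29.0000] = [15.8125 -19.2500; -19.2500 31.0000]
BᵀPA = [-12.7500 -6.3750; 19.0000 9.5000]
K = S⁻¹·BᵀPA = [-0.2466 -0.1233; 0.4598 0.2299]
A−BK = [-0.7106 -0.3553; 3.0428 1.5214]
AᵀP(A−BK) = [1.1202 0.5601; 0.5601 0.2800]
P' = Q + AᵀP(A−BK) = [21.1202 -11.4399; -11.4399 9.2800]
tr(P') = 30.4002


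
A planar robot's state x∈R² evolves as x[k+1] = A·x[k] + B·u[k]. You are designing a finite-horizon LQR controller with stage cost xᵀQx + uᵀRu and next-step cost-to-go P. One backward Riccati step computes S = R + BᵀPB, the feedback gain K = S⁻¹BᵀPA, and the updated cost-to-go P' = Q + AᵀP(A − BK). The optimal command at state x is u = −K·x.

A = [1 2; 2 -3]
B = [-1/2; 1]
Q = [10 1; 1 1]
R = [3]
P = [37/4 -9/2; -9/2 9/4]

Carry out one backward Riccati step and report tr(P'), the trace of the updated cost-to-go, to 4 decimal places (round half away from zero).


BᵀP = [-9.1250 4.5000]
S = R + BᵀPB = [3] + [9.0625] = [12.0625]
BᵀPA = [-0.1250 -31.7500]
K = S⁻¹·BᵀPA = [-0.0104 -2.6321]
A−BK = [0.9948 0.6839; 2.0104 -0.3679]
AᵀP(A−BK) = [0.2487 0.1710; 0.1710 27.6801]
P' = Q + AᵀP(A−BK) = [10.2487 1.1710; 1.1710 28.6801]
tr(P') = 38.9288

38.9288


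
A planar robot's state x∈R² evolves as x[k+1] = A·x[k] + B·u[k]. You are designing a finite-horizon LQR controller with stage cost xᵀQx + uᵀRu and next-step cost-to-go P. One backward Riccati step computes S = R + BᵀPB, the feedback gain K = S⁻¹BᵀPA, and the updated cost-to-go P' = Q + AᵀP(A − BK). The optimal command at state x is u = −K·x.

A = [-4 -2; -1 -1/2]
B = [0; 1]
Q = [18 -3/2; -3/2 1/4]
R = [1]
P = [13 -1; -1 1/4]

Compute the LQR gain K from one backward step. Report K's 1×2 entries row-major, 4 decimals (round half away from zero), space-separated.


3.0000 1.5000

BᵀP = [-1.0000 0.2500]
S = R + BᵀPB = [1] + [0.2500] = [1.2500]
BᵀPA = [3.7500 1.8750]
K = S⁻¹·BᵀPA = [3.0000 1.5000]
A−BK = [-4.0000 -2.0000; -4.0000 -2.0000]
AᵀP(A−BK) = [189.0000 94.5000; 94.5000 47.2500]
P' = Q + AᵀP(A−BK) = [207.0000 93.0000; 93.0000 47.5000]
tr(P') = 254.5000


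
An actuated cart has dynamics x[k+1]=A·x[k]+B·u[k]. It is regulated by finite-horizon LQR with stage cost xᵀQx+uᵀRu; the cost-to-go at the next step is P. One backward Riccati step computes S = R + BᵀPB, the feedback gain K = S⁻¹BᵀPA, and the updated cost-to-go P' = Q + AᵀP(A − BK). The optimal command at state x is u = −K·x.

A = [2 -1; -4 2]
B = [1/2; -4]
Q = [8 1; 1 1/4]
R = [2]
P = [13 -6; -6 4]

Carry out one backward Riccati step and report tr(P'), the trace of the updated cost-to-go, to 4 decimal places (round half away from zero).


21.6548

BᵀP = [30.5000 -19.0000]
S = R + BᵀPB = [2] + [91.2500] = [93.2500]
BᵀPA = [137.0000 -68.5000]
K = S⁻¹·BᵀPA = [1.4692 -0.7346]
A−BK = [1.2654 -0.6327; 1.8767 -0.9383]
AᵀP(A−BK) = [10.7239 -5.3619; -5.3619 2.6810]
P' = Q + AᵀP(A−BK) = [18.7239 -4.3619; -4.3619 2.9310]
tr(P') = 21.6548


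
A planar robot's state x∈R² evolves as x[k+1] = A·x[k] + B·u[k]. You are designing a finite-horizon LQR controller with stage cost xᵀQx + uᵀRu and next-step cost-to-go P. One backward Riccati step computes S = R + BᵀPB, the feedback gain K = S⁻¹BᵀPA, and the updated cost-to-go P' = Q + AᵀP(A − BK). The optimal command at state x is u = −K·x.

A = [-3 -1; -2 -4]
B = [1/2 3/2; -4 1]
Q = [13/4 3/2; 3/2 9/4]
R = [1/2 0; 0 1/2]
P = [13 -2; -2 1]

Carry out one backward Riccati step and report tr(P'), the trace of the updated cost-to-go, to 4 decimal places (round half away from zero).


8.1154

BᵀP = [14.5000 -5.0000; 17.5000 -2.0000]
S = R + BᵀPB = [1/2 0; 0 1/2] + [27.2500 16.7500; 16.7500 24.2500] = [27.7500 16.7500; 16.7500 24.7500]
BᵀPA = [-33.5000 5.5000; -48.5000 -9.5000]
K = S⁻¹·BᵀPA = [-0.0412 0.7268; -1.9317 -0.8757]
A−BK = [-0.0818 -0.0498; -0.2332 -0.2172]
AᵀP(A−BK) = [1.9317 0.8757; 0.8757 0.6837]
P' = Q + AᵀP(A−BK) = [5.1817 2.3757; 2.3757 2.9337]
tr(P') = 8.1154


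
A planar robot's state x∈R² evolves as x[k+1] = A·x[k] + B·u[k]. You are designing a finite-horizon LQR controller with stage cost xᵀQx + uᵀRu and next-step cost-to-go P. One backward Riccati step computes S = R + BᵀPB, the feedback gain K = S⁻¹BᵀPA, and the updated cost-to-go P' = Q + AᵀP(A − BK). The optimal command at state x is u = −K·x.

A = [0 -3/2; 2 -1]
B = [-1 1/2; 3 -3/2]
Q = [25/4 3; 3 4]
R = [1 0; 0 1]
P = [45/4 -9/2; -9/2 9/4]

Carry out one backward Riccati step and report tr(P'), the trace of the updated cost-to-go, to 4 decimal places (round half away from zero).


BᵀP = [-24.7500 11.2500; 12.3750 -5.6250]
S = R + BᵀPB = [1 0; 0 1] + [58.5000 -29.2500; -29.2500 14.6250] = [59.5000 -29.2500; -29.2500 15.6250]
BᵀPA = [22.5000 25.8750; -11.2500 -12.9375]
K = S⁻¹·BᵀPA = [0.3035 0.3491; -0.1518 -0.1745]
A−BK = [0.3794 -1.0637; 0.8617 -2.3090]
AᵀP(A−BK) = [0.4629 -0.8177; -0.8177 2.7722]
P' = Q + AᵀP(A−BK) = [6.7129 2.1823; 2.1823 6.7722]
tr(P') = 13.4851

13.4851


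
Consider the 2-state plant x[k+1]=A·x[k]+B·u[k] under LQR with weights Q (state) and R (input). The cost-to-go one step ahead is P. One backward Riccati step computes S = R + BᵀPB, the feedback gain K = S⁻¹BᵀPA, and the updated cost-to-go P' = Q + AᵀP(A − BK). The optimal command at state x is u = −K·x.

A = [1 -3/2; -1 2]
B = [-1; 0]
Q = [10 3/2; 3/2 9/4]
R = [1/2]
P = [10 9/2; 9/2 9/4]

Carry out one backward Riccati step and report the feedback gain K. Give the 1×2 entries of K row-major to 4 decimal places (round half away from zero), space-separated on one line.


-0.5238 0.5714

BᵀP = [-10.0000 -4.5000]
S = R + BᵀPB = [1/2] + [10.0000] = [10.5000]
BᵀPA = [-5.5000 6.0000]
K = S⁻¹·BᵀPA = [-0.5238 0.5714]
A−BK = [0.4762 -0.9286; -1.0000 2.0000]
AᵀP(A−BK) = [0.3690 -0.6071; -0.6071 1.0714]
P' = Q + AᵀP(A−BK) = [10.3690 0.8929; 0.8929 3.3214]
tr(P') = 13.6905


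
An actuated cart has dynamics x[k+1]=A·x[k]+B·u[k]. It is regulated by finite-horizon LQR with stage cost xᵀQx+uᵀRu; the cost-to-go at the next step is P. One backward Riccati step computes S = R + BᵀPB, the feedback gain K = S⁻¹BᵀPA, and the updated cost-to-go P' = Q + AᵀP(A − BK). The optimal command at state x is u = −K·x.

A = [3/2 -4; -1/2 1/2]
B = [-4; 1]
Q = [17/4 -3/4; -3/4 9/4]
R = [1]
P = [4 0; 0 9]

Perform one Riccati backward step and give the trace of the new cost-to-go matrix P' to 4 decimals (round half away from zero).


BᵀP = [-16.0000 9.0000]
S = R + BᵀPB = [1] + [73.0000] = [74.0000]
BᵀPA = [-28.5000 68.5000]
K = S⁻¹·BᵀPA = [-0.3851 0.9257]
A−BK = [-0.0405 -0.2973; -0.1149 -0.4257]
AᵀP(A−BK) = [0.2736 0.1318; 0.1318 2.8412]
P' = Q + AᵀP(A−BK) = [4.5236 -0.6182; -0.6182 5.0912]
tr(P') = 9.6149

9.6149


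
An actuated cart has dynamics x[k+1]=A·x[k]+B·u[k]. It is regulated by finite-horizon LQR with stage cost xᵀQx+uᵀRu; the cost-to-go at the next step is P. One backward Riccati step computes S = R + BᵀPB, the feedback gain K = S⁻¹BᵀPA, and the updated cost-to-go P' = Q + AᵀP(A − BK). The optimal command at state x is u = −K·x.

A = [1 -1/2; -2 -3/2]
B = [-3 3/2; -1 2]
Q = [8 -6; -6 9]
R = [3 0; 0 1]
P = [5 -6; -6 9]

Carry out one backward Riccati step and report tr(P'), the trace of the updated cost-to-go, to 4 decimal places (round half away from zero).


23.4755

BᵀP = [-9.0000 9.0000; -4.5000 9.0000]
S = R + BᵀPB = [3 0; 0 1] + [18.0000 4.5000; 4.5000 11.2500] = [21.0000 4.5000; 4.5000 12.2500]
BᵀPA = [-27.0000 -9.0000; -22.5000 -11.2500]
K = S⁻¹·BᵀPA = [-0.9684 -0.2516; -1.4810 -0.8259]
A−BK = [0.3165 -0.0158; -0.0063 -0.0997]
AᵀP(A−BK) = [5.5316 2.1234; 2.1234 0.9438]
P' = Q + AᵀP(A−BK) = [13.5316 -3.8766; -3.8766 9.9438]
tr(P') = 23.4755


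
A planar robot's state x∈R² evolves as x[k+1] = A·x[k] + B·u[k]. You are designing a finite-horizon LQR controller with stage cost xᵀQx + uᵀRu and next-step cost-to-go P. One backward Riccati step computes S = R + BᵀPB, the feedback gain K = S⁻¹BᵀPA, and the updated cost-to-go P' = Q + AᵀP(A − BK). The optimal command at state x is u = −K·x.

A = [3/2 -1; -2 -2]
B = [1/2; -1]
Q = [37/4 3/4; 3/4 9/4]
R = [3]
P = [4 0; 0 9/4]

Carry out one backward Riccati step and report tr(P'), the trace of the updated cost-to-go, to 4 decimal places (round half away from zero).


32.5000

BᵀP = [2.0000 -2.2500]
S = R + BᵀPB = [3] + [3.2500] = [6.2500]
BᵀPA = [7.5000 2.5000]
K = S⁻¹·BᵀPA = [1.2000 0.4000]
A−BK = [0.9000 -1.2000; -0.8000 -1.6000]
AᵀP(A−BK) = [9.0000 0.0000; 0.0000 12.0000]
P' = Q + AᵀP(A−BK) = [18.2500 0.7500; 0.7500 14.2500]
tr(P') = 32.5000


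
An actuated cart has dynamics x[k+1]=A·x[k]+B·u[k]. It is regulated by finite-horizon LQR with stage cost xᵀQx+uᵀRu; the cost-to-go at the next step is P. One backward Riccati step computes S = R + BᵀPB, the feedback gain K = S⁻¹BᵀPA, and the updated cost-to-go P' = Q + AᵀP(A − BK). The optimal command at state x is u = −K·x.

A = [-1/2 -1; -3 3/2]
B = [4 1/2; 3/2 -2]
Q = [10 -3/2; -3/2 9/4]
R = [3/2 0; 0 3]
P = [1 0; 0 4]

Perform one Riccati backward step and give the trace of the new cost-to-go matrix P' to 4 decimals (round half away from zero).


BᵀP = [4.0000 6.0000; 0.5000 -8.0000]
S = R + BᵀPB = [3/2 0; 0 3] + [25.0000 -10.0000; -10.0000 16.2500] = [26.5000 -10.0000; -10.0000 19.2500]
BᵀPA = [-20.0000 5.0000; 23.7500 -12.5000]
K = S⁻¹·BᵀPA = [-0.3596 -0.0701; 1.0469 -0.6858]
A−BK = [0.4151 -0.3767; -0.3667 0.2336]
AᵀP(A−BK) = [4.1923 -2.6151; -2.6151 1.7784]
P' = Q + AᵀP(A−BK) = [14.1923 -4.1151; -4.1151 4.0284]
tr(P') = 18.2207

18.2207


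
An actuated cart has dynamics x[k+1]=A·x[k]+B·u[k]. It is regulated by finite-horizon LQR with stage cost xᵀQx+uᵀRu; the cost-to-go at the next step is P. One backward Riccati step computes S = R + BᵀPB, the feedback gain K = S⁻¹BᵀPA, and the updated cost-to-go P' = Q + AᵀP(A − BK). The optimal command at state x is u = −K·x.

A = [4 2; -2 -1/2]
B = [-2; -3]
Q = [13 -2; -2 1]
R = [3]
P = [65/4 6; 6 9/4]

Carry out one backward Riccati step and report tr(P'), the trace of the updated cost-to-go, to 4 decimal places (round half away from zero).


BᵀP = [-50.5000 -18.7500]
S = R + BᵀPB = [3] + [157.2500] = [160.2500]
BᵀPA = [-164.5000 -91.6250]
K = S⁻¹·BᵀPA = [-1.0265 -0.5718]
A−BK = [1.9470 0.8565; -5.0796 -2.2153]
AᵀP(A−BK) = [4.1373 2.1950; 2.1950 1.1747]
P' = Q + AᵀP(A−BK) = [17.1373 0.1950; 0.1950 2.1747]
tr(P') = 19.3120

19.3120


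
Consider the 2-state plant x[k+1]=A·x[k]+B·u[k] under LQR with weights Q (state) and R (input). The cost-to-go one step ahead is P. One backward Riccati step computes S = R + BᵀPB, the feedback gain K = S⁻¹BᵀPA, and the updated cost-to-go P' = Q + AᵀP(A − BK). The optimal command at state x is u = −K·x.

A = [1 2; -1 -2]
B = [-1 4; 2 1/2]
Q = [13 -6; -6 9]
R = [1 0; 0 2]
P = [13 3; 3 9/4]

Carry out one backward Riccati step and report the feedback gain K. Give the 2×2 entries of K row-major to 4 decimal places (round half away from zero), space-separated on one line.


-0.4641 -0.9282 0.1246 0.2492

BᵀP = [-7.0000 1.5000; 53.5000 13.1250]
S = R + BᵀPB = [1 0; 0 2] + [10.0000 -27.2500; -27.2500 220.5625] = [11.0000 -27.2500; -27.2500 222.5625]
BᵀPA = [-8.5000 -17.0000; 40.3750 80.7500]
K = S⁻¹·BᵀPA = [-0.4641 -0.9282; 0.1246 0.2492]
A−BK = [0.0376 0.0751; -0.1341 -0.2682]
AᵀP(A−BK) = [0.2750 0.5500; 0.5500 1.1000]
P' = Q + AᵀP(A−BK) = [13.2750 -5.4500; -5.4500 10.1000]
tr(P') = 23.3750
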